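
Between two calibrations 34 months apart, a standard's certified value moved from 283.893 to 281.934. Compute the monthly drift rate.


rate = (v2 - v1) / months
= (281.934 - 283.893) / 34
= -1.9590 / 34
= -0.0576

-0.0576


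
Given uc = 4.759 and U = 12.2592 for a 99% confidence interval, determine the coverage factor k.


k = U / uc
k = 12.2592 / 4.759
k = 2.576

2.576


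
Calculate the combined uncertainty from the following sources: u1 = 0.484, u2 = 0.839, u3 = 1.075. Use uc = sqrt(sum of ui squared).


uc = sqrt(0.484^2 + 0.839^2 + 1.075^2)
uc = sqrt(2.093802)
uc = 1.4470

1.4470


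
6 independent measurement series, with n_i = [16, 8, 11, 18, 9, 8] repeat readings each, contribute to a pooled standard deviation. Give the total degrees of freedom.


nu = sum_i (n_i - 1)
nu = ((16 - 1) + (8 - 1) + (11 - 1) + (18 - 1) + (9 - 1) + (8 - 1))
nu = 15 + 7 + 10 + 17 + 8 + 7
nu = 64

64


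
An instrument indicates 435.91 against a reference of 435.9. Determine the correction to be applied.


Correction = standard - reading
= 435.9 - 435.91
= -0.0100

-0.0100


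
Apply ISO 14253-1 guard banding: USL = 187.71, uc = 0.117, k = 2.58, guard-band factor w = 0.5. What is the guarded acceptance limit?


U = k * uc = 2.58 * 0.117 = 0.30186
guard band g = w * U = 0.5 * 0.30186 = 0.15093
AL = USL - g = 187.71 - 0.15093
AL = 187.5591

187.5591


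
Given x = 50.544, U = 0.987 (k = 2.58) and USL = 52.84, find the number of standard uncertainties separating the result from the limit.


u = U / k = 0.987 / 2.58 = 0.38255814
margin = |USL - x| = |52.84 - 50.544| = 2.296
z = margin / u = 2.296 / 0.38255814
z = 6.0017

6.0017


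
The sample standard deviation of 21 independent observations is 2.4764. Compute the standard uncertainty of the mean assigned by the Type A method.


u_A = s / sqrt(n)
u_A = 2.4764 / sqrt(21)
u_A = 2.4764 / 4.5825757
u_A = 0.5404

0.5404


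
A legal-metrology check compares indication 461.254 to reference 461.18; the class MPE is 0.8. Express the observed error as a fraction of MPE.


e = indication - reference = 461.254 - 461.18 = 0.0740
|e| = 0.0740
ratio = |e| / MPE = 0.0740 / 0.8
ratio = 0.0925

0.0925


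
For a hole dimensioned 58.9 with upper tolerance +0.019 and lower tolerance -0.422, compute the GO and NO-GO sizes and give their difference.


GO = nominal - lower_tol (smallest hole = maximum material condition)
GO = 58.9 - 0.422 = 58.478
NO-GO = nominal + upper_tol (largest hole = least material condition)
NO-GO = 58.9 + 0.019 = 58.919
spread = NO-GO - GO = 58.919 - 58.478 = 0.4410

0.4410


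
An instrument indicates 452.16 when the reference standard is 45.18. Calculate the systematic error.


Systematic error = measured - true
= 452.16 - 45.18
= 406.9800

406.9800


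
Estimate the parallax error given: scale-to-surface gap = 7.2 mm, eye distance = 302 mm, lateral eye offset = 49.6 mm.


error = h * offset / d
= 7.2 * 49.6 / 302
= 1.1825

1.1825


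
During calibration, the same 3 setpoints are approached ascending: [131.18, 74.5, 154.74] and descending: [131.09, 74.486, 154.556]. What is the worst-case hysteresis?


|131.18 - 131.09| = 0.0900
|74.5 - 74.486| = 0.0140
|154.74 - 154.556| = 0.1840
hysteresis = max(diffs) = 0.1840

0.1840


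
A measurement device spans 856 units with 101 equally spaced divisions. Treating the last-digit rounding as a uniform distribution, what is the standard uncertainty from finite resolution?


resolution = range / divisions
resolution = 856 / 101 = 8.4752475
u_res = resolution / (2*sqrt(3))
u_res = 8.4752475 / 3.4641016
u_res = 2.4466

2.4466


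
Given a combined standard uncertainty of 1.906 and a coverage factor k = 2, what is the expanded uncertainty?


U = k * uc
U = 2 * 1.906
U = 3.8120

3.8120


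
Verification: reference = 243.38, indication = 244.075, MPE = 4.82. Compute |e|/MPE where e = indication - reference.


e = indication - reference = 244.075 - 243.38 = 0.6950
|e| = 0.6950
ratio = |e| / MPE = 0.6950 / 4.82
ratio = 0.1442

0.1442


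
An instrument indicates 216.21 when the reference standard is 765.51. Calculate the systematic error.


Systematic error = measured - true
= 216.21 - 765.51
= -549.3000

-549.3000


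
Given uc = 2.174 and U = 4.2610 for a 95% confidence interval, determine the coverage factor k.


k = U / uc
k = 4.2610 / 2.174
k = 1.96

1.96


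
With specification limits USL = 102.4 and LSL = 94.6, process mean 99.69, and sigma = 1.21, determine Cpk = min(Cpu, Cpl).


Cpu = (USL - mean) / (3*sigma) = (102.4 - 99.69) / (3*1.21) = 0.7466
Cpl = (mean - LSL) / (3*sigma) = (99.69 - 94.6) / (3*1.21) = 1.4022
Cpk = min(Cpu, Cpl) = 0.7466

0.7466


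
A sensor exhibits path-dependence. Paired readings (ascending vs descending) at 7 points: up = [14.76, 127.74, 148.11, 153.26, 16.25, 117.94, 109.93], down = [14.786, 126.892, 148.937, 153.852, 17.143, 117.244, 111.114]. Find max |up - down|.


|14.76 - 14.786| = 0.0260
|127.74 - 126.892| = 0.8480
|148.11 - 148.937| = 0.8270
|153.26 - 153.852| = 0.5920
|16.25 - 17.143| = 0.8930
|117.94 - 117.244| = 0.6960
|109.93 - 111.114| = 1.1840
hysteresis = max(diffs) = 1.1840

1.1840


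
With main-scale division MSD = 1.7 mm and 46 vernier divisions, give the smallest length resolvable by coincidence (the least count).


LC = MSD / n_div
= 1.7 / 46
= 0.0370

0.0370


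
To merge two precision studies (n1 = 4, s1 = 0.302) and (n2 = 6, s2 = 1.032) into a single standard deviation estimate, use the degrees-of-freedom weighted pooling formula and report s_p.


s_p = sqrt(((n1-1)*s1^2 + (n2-1)*s2^2) / (n1+n2-2))
numerator = (4-1)*0.302^2 + (6-1)*1.032^2 = 0.273612 + 5.32512 = 5.598732
denominator = 4 + 6 - 2 = 8
s_p^2 = 5.598732 / 8 = 0.6998415
s_p = sqrt(0.6998415) = 0.8366

0.8366


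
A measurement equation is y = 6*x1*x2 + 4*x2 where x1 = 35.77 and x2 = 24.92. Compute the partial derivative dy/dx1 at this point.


y = 6*x1*x2 + 4*x2
dy/dx1 = 6*x2
Evaluate at x2 = 24.92: c1 = 6 * 24.92
c1 = 149.5200

149.5200


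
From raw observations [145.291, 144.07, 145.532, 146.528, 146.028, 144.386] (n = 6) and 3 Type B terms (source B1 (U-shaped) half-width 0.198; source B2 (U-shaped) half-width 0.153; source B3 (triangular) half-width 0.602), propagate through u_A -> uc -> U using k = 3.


mean = (145.291 + 144.07 + 145.532 + 146.528 + 146.028 + 144.386) / 6 = 145.3058333
s = sqrt(sum((x - mean)^2)/(n-1)) = 0.94233379
u_A = s / sqrt(n) = 0.94233379 / sqrt(6) = 0.38470616
u_B1 = 0.198 / sqrt(2) = 0.14000714
u_B2 = 0.153 / sqrt(2) = 0.10818734
u_B3 = 0.602 / sqrt(6) = 0.24576547
uc = sqrt(0.38470616^2 + 0.14000714^2 + 0.10818734^2 + 0.24576547^2) = 0.48959779
U = k * uc = 3 * 0.48959779
U = 1.4688

1.4688


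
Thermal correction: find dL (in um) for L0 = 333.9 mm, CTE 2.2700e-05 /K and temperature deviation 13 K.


dL = L * alpha * dT
= 333.9 * 2.2700e-05 * 13
= 0.0985339 mm
dL_um = 0.0985339 * 1000 = 98.5339 um

98.5339


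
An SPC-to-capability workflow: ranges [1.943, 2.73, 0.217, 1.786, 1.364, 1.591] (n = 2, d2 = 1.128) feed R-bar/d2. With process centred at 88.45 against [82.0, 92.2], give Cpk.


R_bar = (1.943 + 2.73 + 0.217 + 1.786 + 1.364 + 1.591) / 6 = 1.6051667
sigma = R_bar / d2 = 1.6051667 / 1.128 = 1.4230201
Cp = (USL - LSL)/(6*sigma) = (92.2 - 82.0)/(6*1.4230201) = 1.1946
Cpu = (92.2 - 88.45)/(3*1.4230201) = 0.8784
Cpl = (88.45 - 82.0)/(3*1.4230201) = 1.5109
Cpk = min(Cpu, Cpl) = 0.8784

0.8784


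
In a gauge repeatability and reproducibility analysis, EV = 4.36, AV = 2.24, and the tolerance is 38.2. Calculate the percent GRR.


GRR = sqrt(EV^2 + AV^2) = sqrt(4.36^2 + 2.24^2) = 4.9017548
%GRR = GRR / tol * 100 = 4.9017548 / 38.2 * 100
%GRR = 12.8318

12.8318


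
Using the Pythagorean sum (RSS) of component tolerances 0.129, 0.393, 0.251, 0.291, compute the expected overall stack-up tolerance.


RSS = sqrt(0.129^2 + 0.393^2 + 0.251^2 + 0.291^2)
= sqrt(0.318772)
= 0.5646

0.5646


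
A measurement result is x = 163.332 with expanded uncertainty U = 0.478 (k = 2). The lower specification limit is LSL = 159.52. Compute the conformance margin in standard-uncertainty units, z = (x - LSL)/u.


u = U / k = 0.478 / 2 = 0.239
margin = |LSL - x| = |159.52 - 163.332| = 3.812
z = margin / u = 3.812 / 0.239
z = 15.9498

15.9498


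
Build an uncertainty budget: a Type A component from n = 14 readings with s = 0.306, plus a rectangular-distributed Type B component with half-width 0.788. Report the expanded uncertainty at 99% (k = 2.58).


u_A = s / sqrt(n) = 0.306 / sqrt(14) = 0.08178194
u_B = half_width / sqrt(3) = 0.788 / sqrt(3) = 0.45495201
uc = sqrt(u_A^2 + u_B^2) = sqrt(0.08178194^2 + 0.45495201^2) = 0.46224411
U = k * uc = 2.58 * 0.46224411
U = 1.1926

1.1926


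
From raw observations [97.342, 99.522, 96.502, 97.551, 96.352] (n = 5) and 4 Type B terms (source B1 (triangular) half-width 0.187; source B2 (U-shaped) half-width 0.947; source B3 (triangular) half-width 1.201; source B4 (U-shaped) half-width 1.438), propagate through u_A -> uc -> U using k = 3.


mean = (97.342 + 99.522 + 96.502 + 97.551 + 96.352) / 5 = 97.4538
s = sqrt(sum((x - mean)^2)/(n-1)) = 1.2668154
u_A = s / sqrt(n) = 1.2668154 / sqrt(5) = 0.56653707
u_B1 = 0.187 / sqrt(6) = 0.07634243
u_B2 = 0.947 / sqrt(2) = 0.66963012
u_B3 = 1.201 / sqrt(6) = 0.4903062
u_B4 = 1.438 / sqrt(2) = 1.0168196
uc = sqrt(0.56653707^2 + 0.07634243^2 + 0.66963012^2 + 0.4903062^2 + 1.0168196^2) = 1.4316142
U = k * uc = 3 * 1.4316142
U = 4.2948

4.2948


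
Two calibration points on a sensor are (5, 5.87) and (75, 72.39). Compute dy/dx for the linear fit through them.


slope = (y2 - y1) / (x2 - x1)
= (72.39 - 5.87) / (75 - 5)
= 66.5200 / 70
= 0.9503

0.9503


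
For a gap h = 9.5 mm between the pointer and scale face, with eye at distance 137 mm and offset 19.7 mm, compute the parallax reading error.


error = h * offset / d
= 9.5 * 19.7 / 137
= 1.3661

1.3661


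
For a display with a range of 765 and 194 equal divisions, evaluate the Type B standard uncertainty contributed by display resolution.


resolution = range / divisions
resolution = 765 / 194 = 3.943299
u_res = resolution / (2*sqrt(3))
u_res = 3.943299 / 3.4641016
u_res = 1.1383

1.1383


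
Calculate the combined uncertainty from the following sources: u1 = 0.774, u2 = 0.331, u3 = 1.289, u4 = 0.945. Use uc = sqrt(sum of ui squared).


uc = sqrt(0.774^2 + 0.331^2 + 1.289^2 + 0.945^2)
uc = sqrt(3.263183)
uc = 1.8064

1.8064


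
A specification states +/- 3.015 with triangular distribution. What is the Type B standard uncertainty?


u_B = half_width / sqrt(6)
u_B = 3.015 / 2.4494897
u_B = 1.2309

1.2309


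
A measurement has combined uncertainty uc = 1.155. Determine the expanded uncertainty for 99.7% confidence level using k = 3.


U = k * uc
U = 3 * 1.155
U = 3.4650

3.4650


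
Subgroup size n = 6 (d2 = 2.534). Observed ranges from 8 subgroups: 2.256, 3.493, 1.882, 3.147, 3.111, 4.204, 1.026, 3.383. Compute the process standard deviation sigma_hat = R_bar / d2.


R_bar = (2.256 + 3.493 + 1.882 + 3.147 + 3.111 + 4.204 + 1.026 + 3.383) / 8
R_bar = 22.502 / 8 = 2.81275
sigma_hat = R_bar / d2 = 2.81275 / 2.534 = 1.1100

1.1100


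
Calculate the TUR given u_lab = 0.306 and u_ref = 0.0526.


TUR = u_lab / u_ref
= 0.306 / 0.0526
= 5.8175

5.8175


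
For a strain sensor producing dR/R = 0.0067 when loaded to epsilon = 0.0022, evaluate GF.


GF = (dR/R) / epsilon
= 0.0067 / 0.0022
= 3.0455

3.0455


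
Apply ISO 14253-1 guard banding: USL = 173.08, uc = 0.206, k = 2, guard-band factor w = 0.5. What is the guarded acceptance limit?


U = k * uc = 2 * 0.206 = 0.412
guard band g = w * U = 0.5 * 0.412 = 0.206
AL = USL - g = 173.08 - 0.206
AL = 172.8740

172.8740


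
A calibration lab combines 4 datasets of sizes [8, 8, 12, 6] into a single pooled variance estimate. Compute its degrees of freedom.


nu = sum_i (n_i - 1)
nu = ((8 - 1) + (8 - 1) + (12 - 1) + (6 - 1))
nu = 7 + 7 + 11 + 5
nu = 30

30


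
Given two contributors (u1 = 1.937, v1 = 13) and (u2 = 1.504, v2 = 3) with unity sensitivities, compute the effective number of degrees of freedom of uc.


uc = sqrt(u1^2 + u2^2) = sqrt(1.937^2 + 1.504^2) = 2.4523428
v_eff = uc^4 / (u1^4/v1 + u2^4/v2)
= 2.4523428^4 / (1.937^4/13 + 1.504^4/3)
= 36.168018 / 2.7884392
v_eff = 12.9707

12.9707


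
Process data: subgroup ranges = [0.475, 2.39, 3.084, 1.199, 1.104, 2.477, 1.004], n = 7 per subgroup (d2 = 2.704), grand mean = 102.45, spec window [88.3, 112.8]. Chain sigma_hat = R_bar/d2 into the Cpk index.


R_bar = (0.475 + 2.39 + 3.084 + 1.199 + 1.104 + 2.477 + 1.004) / 7 = 1.6761429
sigma = R_bar / d2 = 1.6761429 / 2.704 = 0.61987533
Cp = (USL - LSL)/(6*sigma) = (112.8 - 88.3)/(6*0.61987533) = 6.5873
Cpu = (112.8 - 102.45)/(3*0.61987533) = 5.5656
Cpl = (102.45 - 88.3)/(3*0.61987533) = 7.6091
Cpk = min(Cpu, Cpl) = 5.5656

5.5656


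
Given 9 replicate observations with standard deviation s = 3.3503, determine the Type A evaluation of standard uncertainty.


u_A = s / sqrt(n)
u_A = 3.3503 / sqrt(9)
u_A = 3.3503 / 3
u_A = 1.1168

1.1168


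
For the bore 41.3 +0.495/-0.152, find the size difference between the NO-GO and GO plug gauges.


GO = nominal - lower_tol (smallest hole = maximum material condition)
GO = 41.3 - 0.152 = 41.148
NO-GO = nominal + upper_tol (largest hole = least material condition)
NO-GO = 41.3 + 0.495 = 41.795
spread = NO-GO - GO = 41.795 - 41.148 = 0.6470

0.6470


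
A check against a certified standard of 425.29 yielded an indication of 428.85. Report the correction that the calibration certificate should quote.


Correction = standard - reading
= 425.29 - 428.85
= -3.5600

-3.5600


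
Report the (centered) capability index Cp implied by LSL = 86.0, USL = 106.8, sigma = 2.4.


Cp = (USL - LSL) / (6 * sigma)
= (106.8 - 86.0) / (6 * 2.4)
= 20.8000 / 14.4000
= 1.4444

1.4444


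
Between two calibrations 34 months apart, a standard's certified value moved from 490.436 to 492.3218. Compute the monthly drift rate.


rate = (v2 - v1) / months
= (492.3218 - 490.436) / 34
= 1.8858 / 34
= 0.0555

0.0555


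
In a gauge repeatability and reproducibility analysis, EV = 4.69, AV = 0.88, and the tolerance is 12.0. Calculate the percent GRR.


GRR = sqrt(EV^2 + AV^2) = sqrt(4.69^2 + 0.88^2) = 4.7718445
%GRR = GRR / tol * 100 = 4.7718445 / 12.0 * 100
%GRR = 39.7654

39.7654


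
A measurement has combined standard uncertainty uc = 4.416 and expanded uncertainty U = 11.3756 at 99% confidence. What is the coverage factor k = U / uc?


k = U / uc
k = 11.3756 / 4.416
k = 2.576

2.576


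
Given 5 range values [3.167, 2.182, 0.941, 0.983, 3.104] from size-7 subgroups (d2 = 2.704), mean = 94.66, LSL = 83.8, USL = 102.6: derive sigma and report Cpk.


R_bar = (3.167 + 2.182 + 0.941 + 0.983 + 3.104) / 5 = 2.0754
sigma = R_bar / d2 = 2.0754 / 2.704 = 0.76752959
Cp = (USL - LSL)/(6*sigma) = (102.6 - 83.8)/(6*0.76752959) = 4.0824
Cpu = (102.6 - 94.66)/(3*0.76752959) = 3.4483
Cpl = (94.66 - 83.8)/(3*0.76752959) = 4.7164
Cpk = min(Cpu, Cpl) = 3.4483

3.4483


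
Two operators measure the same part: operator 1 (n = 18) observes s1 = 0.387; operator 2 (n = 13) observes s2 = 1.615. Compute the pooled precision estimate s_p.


s_p = sqrt(((n1-1)*s1^2 + (n2-1)*s2^2) / (n1+n2-2))
numerator = (18-1)*0.387^2 + (13-1)*1.615^2 = 2.546073 + 31.2987 = 33.844773
denominator = 18 + 13 - 2 = 29
s_p^2 = 33.844773 / 29 = 1.1670611
s_p = sqrt(1.1670611) = 1.0803

1.0803


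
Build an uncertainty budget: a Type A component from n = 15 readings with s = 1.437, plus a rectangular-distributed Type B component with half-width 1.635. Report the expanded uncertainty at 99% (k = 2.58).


u_A = s / sqrt(n) = 1.437 / sqrt(15) = 0.3710318
u_B = half_width / sqrt(3) = 1.635 / sqrt(3) = 0.94396769
uc = sqrt(u_A^2 + u_B^2) = sqrt(0.3710318^2 + 0.94396769^2) = 1.014268
U = k * uc = 2.58 * 1.014268
U = 2.6168

2.6168


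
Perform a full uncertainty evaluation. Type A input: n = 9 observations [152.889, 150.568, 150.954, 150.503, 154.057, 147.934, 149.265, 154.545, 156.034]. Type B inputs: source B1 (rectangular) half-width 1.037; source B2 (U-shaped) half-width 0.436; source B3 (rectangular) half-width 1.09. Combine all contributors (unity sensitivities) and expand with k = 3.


mean = (152.889 + 150.568 + 150.954 + 150.503 + 154.057 + 147.934 + 149.265 + 154.545 + 156.034) / 9 = 151.861
s = sqrt(sum((x - mean)^2)/(n-1)) = 2.6691804
u_A = s / sqrt(n) = 2.6691804 / sqrt(9) = 0.8897268
u_B1 = 1.037 / sqrt(3) = 0.59871223
u_B2 = 0.436 / sqrt(2) = 0.30829856
u_B3 = 1.09 / sqrt(3) = 0.62931179
uc = sqrt(0.8897268^2 + 0.59871223^2 + 0.30829856^2 + 0.62931179^2) = 1.2810743
U = k * uc = 3 * 1.2810743
U = 3.8432

3.8432


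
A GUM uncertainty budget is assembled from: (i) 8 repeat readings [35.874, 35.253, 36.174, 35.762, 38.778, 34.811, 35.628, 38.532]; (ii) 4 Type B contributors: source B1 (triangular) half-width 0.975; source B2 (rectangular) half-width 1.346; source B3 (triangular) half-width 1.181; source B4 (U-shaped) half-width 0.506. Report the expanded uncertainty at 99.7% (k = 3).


mean = (35.874 + 35.253 + 36.174 + 35.762 + 38.778 + 34.811 + 35.628 + 38.532) / 8 = 36.3515
s = sqrt(sum((x - mean)^2)/(n-1)) = 1.4809649
u_A = s / sqrt(n) = 1.4809649 / sqrt(8) = 0.52360016
u_B1 = 0.975 / sqrt(6) = 0.39804208
u_B2 = 1.346 / sqrt(3) = 0.77711346
u_B3 = 1.181 / sqrt(6) = 0.48214123
u_B4 = 0.506 / sqrt(2) = 0.35779603
uc = sqrt(0.52360016^2 + 0.39804208^2 + 0.77711346^2 + 0.48214123^2 + 0.35779603^2) = 1.1819383
U = k * uc = 3 * 1.1819383
U = 3.5458

3.5458


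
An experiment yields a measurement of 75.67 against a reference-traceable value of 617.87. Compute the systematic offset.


Systematic error = measured - true
= 75.67 - 617.87
= -542.2000

-542.2000


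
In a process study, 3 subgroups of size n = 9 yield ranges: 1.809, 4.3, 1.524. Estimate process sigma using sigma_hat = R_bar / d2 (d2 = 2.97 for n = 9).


R_bar = (1.809 + 4.3 + 1.524) / 3
R_bar = 7.633 / 3 = 2.5443333
sigma_hat = R_bar / d2 = 2.5443333 / 2.97 = 0.8567

0.8567


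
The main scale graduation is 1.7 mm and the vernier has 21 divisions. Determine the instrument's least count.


LC = MSD / n_div
= 1.7 / 21
= 0.0810

0.0810


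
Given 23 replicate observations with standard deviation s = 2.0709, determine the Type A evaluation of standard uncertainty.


u_A = s / sqrt(n)
u_A = 2.0709 / sqrt(23)
u_A = 2.0709 / 4.7958315
u_A = 0.4318

0.4318


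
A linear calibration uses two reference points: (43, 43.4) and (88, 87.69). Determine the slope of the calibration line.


slope = (y2 - y1) / (x2 - x1)
= (87.69 - 43.4) / (88 - 43)
= 44.2900 / 45
= 0.9842

0.9842


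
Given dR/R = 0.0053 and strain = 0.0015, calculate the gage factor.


GF = (dR/R) / epsilon
= 0.0053 / 0.0015
= 3.5333

3.5333


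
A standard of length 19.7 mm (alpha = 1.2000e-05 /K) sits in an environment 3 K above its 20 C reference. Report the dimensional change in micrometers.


dL = L * alpha * dT
= 19.7 * 1.2000e-05 * 3
= 7.0920000e-04 mm
dL_um = 7.0920000e-04 * 1000 = 0.7092 um

0.7092


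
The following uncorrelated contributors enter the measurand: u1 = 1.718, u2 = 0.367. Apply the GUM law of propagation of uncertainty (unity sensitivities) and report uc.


uc = sqrt(1.718^2 + 0.367^2)
uc = sqrt(3.086213)
uc = 1.7568

1.7568


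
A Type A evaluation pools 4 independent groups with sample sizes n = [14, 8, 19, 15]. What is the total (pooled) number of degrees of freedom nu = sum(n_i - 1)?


nu = sum_i (n_i - 1)
nu = ((14 - 1) + (8 - 1) + (19 - 1) + (15 - 1))
nu = 13 + 7 + 18 + 14
nu = 52

52


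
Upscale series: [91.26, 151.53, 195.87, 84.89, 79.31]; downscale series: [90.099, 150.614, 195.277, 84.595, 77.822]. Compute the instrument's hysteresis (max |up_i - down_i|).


|91.26 - 90.099| = 1.1610
|151.53 - 150.614| = 0.9160
|195.87 - 195.277| = 0.5930
|84.89 - 84.595| = 0.2950
|79.31 - 77.822| = 1.4880
hysteresis = max(diffs) = 1.4880

1.4880


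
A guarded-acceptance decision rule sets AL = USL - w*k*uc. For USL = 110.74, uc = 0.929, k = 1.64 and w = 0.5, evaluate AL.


U = k * uc = 1.64 * 0.929 = 1.52356
guard band g = w * U = 0.5 * 1.52356 = 0.76178
AL = USL - g = 110.74 - 0.76178
AL = 109.9782

109.9782


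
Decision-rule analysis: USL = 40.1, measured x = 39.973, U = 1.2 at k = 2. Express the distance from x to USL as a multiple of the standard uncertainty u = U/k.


u = U / k = 1.2 / 2 = 0.6
margin = |USL - x| = |40.1 - 39.973| = 0.127
z = margin / u = 0.127 / 0.6
z = 0.2117

0.2117


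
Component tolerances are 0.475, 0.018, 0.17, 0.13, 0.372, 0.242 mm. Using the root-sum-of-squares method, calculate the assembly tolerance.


RSS = sqrt(0.475^2 + 0.018^2 + 0.17^2 + 0.13^2 + 0.372^2 + 0.242^2)
= sqrt(0.468697)
= 0.6846

0.6846


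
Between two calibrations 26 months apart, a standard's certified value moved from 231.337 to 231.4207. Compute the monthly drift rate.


rate = (v2 - v1) / months
= (231.4207 - 231.337) / 26
= 0.0837 / 26
= 0.0032

0.0032


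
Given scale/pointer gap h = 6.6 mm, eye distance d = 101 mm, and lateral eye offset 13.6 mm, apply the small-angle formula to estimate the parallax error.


error = h * offset / d
= 6.6 * 13.6 / 101
= 0.8887

0.8887


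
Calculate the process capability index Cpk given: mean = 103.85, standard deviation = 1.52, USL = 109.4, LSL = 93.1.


Cpu = (USL - mean) / (3*sigma) = (109.4 - 103.85) / (3*1.52) = 1.2171
Cpl = (mean - LSL) / (3*sigma) = (103.85 - 93.1) / (3*1.52) = 2.3575
Cpk = min(Cpu, Cpl) = 1.2171

1.2171


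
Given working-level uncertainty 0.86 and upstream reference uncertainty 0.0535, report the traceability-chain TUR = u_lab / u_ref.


TUR = u_lab / u_ref
= 0.86 / 0.0535
= 16.0748

16.0748


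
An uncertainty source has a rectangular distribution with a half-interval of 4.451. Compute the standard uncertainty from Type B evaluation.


u_B = half_width / sqrt(3)
u_B = 4.451 / 1.7320508
u_B = 2.5698

2.5698


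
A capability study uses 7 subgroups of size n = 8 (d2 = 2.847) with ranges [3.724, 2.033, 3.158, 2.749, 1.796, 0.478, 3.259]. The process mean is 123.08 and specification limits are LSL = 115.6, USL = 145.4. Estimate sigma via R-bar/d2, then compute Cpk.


R_bar = (3.724 + 2.033 + 3.158 + 2.749 + 1.796 + 0.478 + 3.259) / 7 = 2.4567143
sigma = R_bar / d2 = 2.4567143 / 2.847 = 0.86291335
Cp = (USL - LSL)/(6*sigma) = (145.4 - 115.6)/(6*0.86291335) = 5.7557
Cpu = (145.4 - 123.08)/(3*0.86291335) = 8.6220
Cpl = (123.08 - 115.6)/(3*0.86291335) = 2.8894
Cpk = min(Cpu, Cpl) = 2.8894

2.8894


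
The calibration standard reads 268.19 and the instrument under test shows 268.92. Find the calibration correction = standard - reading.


Correction = standard - reading
= 268.19 - 268.92
= -0.7300

-0.7300


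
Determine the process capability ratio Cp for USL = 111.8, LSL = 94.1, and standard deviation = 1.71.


Cp = (USL - LSL) / (6 * sigma)
= (111.8 - 94.1) / (6 * 1.71)
= 17.7000 / 10.2600
= 1.7251

1.7251


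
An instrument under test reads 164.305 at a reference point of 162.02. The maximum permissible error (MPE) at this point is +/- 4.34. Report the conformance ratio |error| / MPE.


e = indication - reference = 164.305 - 162.02 = 2.2850
|e| = 2.2850
ratio = |e| / MPE = 2.2850 / 4.34
ratio = 0.5265

0.5265


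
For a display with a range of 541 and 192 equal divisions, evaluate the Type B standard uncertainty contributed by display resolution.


resolution = range / divisions
resolution = 541 / 192 = 2.8177083
u_res = resolution / (2*sqrt(3))
u_res = 2.8177083 / 3.4641016
u_res = 0.8134

0.8134


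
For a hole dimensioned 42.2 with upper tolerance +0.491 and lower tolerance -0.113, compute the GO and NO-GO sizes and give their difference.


GO = nominal - lower_tol (smallest hole = maximum material condition)
GO = 42.2 - 0.113 = 42.087
NO-GO = nominal + upper_tol (largest hole = least material condition)
NO-GO = 42.2 + 0.491 = 42.691
spread = NO-GO - GO = 42.691 - 42.087 = 0.6040

0.6040


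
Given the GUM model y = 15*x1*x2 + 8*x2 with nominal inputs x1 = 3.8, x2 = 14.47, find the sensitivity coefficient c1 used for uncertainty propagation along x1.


y = 15*x1*x2 + 8*x2
dy/dx1 = 15*x2
Evaluate at x2 = 14.47: c1 = 15 * 14.47
c1 = 217.0500

217.0500


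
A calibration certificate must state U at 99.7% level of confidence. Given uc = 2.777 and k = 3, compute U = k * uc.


U = k * uc
U = 3 * 2.777
U = 8.3310

8.3310


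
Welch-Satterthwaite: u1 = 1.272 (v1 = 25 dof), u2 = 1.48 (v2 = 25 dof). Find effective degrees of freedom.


uc = sqrt(u1^2 + u2^2) = sqrt(1.272^2 + 1.48^2) = 1.9515081
v_eff = uc^4 / (u1^4/v1 + u2^4/v2)
= 1.9515081^4 / (1.272^4/25 + 1.48^4/25)
= 14.503788 / 0.29662898
v_eff = 48.8954

48.8954


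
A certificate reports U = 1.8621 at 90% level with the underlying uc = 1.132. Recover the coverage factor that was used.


k = U / uc
k = 1.8621 / 1.132
k = 1.645

1.645


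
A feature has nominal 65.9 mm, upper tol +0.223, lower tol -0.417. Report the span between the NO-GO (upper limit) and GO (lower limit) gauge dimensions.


GO = nominal - lower_tol (smallest hole = maximum material condition)
GO = 65.9 - 0.417 = 65.483
NO-GO = nominal + upper_tol (largest hole = least material condition)
NO-GO = 65.9 + 0.223 = 66.123
spread = NO-GO - GO = 66.123 - 65.483 = 0.6400

0.6400


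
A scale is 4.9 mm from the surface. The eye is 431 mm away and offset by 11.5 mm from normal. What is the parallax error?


error = h * offset / d
= 4.9 * 11.5 / 431
= 0.1307

0.1307


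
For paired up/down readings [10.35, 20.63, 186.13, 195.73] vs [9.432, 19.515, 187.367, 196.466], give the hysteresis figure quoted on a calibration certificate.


|10.35 - 9.432| = 0.9180
|20.63 - 19.515| = 1.1150
|186.13 - 187.367| = 1.2370
|195.73 - 196.466| = 0.7360
hysteresis = max(diffs) = 1.2370

1.2370


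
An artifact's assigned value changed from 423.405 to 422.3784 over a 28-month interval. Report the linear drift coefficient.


rate = (v2 - v1) / months
= (422.3784 - 423.405) / 28
= -1.0266 / 28
= -0.0367

-0.0367


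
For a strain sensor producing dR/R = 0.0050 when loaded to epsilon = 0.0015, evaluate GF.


GF = (dR/R) / epsilon
= 0.0050 / 0.0015
= 3.3333

3.3333


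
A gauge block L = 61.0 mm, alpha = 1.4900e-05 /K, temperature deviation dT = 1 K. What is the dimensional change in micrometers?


dL = L * alpha * dT
= 61.0 * 1.4900e-05 * 1
= 9.0890000e-04 mm
dL_um = 9.0890000e-04 * 1000 = 0.9089 um

0.9089


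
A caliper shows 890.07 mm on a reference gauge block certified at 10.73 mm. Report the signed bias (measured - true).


Systematic error = measured - true
= 890.07 - 10.73
= 879.3400

879.3400


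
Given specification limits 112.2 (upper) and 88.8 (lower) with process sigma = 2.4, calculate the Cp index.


Cp = (USL - LSL) / (6 * sigma)
= (112.2 - 88.8) / (6 * 2.4)
= 23.4000 / 14.4000
= 1.6250

1.6250


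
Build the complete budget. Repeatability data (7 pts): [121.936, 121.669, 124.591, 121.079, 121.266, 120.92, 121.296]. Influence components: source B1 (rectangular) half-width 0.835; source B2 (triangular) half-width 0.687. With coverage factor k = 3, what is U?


mean = (121.936 + 121.669 + 124.591 + 121.079 + 121.266 + 120.92 + 121.296) / 7 = 121.8224286
s = sqrt(sum((x - mean)^2)/(n-1)) = 1.2685444
u_A = s / sqrt(n) = 1.2685444 / sqrt(7) = 0.47946472
u_B1 = 0.835 / sqrt(3) = 0.48208747
u_B2 = 0.687 / sqrt(6) = 0.28046658
uc = sqrt(0.47946472^2 + 0.48208747^2 + 0.28046658^2) = 0.73549728
U = k * uc = 3 * 0.73549728
U = 2.2065

2.2065


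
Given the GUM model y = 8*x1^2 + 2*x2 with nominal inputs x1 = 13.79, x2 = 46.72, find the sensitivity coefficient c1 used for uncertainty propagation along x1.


y = 8*x1^2 + 2*x2
dy/dx1 = 2*8*x1
Evaluate at x1 = 13.79: c1 = 16 * 13.79
c1 = 220.6400

220.6400


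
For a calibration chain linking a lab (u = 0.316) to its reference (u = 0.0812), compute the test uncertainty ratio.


TUR = u_lab / u_ref
= 0.316 / 0.0812
= 3.8916

3.8916


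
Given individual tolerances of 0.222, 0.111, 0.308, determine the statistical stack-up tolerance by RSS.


RSS = sqrt(0.222^2 + 0.111^2 + 0.308^2)
= sqrt(0.156469)
= 0.3956

0.3956


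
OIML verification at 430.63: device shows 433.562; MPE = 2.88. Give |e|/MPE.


e = indication - reference = 433.562 - 430.63 = 2.9320
|e| = 2.9320
ratio = |e| / MPE = 2.9320 / 2.88
ratio = 1.0181

1.0181


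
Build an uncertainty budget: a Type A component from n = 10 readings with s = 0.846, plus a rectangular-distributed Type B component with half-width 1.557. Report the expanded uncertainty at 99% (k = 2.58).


u_A = s / sqrt(n) = 0.846 / sqrt(10) = 0.26752869
u_B = half_width / sqrt(3) = 1.557 / sqrt(3) = 0.89893437
uc = sqrt(u_A^2 + u_B^2) = sqrt(0.26752869^2 + 0.89893437^2) = 0.93789904
U = k * uc = 2.58 * 0.93789904
U = 2.4198

2.4198


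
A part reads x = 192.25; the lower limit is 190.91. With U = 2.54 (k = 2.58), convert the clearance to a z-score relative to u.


u = U / k = 2.54 / 2.58 = 0.98449612
margin = |LSL - x| = |190.91 - 192.25| = 1.34
z = margin / u = 1.34 / 0.98449612
z = 1.3611

1.3611


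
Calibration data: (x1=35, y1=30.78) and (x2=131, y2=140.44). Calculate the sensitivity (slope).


slope = (y2 - y1) / (x2 - x1)
= (140.44 - 30.78) / (131 - 35)
= 109.6600 / 96
= 1.1423

1.1423


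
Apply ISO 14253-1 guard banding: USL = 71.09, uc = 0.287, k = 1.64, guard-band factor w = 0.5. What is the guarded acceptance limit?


U = k * uc = 1.64 * 0.287 = 0.47068
guard band g = w * U = 0.5 * 0.47068 = 0.23534
AL = USL - g = 71.09 - 0.23534
AL = 70.8547

70.8547


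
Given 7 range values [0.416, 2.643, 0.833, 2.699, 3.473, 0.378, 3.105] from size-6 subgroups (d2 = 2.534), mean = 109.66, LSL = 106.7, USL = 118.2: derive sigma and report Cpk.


R_bar = (0.416 + 2.643 + 0.833 + 2.699 + 3.473 + 0.378 + 3.105) / 7 = 1.9352857
sigma = R_bar / d2 = 1.9352857 / 2.534 = 0.76372758
Cp = (USL - LSL)/(6*sigma) = (118.2 - 106.7)/(6*0.76372758) = 2.5096
Cpu = (118.2 - 109.66)/(3*0.76372758) = 3.7273
Cpl = (109.66 - 106.7)/(3*0.76372758) = 1.2919
Cpk = min(Cpu, Cpl) = 1.2919

1.2919


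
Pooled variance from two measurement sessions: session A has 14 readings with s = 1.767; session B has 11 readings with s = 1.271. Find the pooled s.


s_p = sqrt(((n1-1)*s1^2 + (n2-1)*s2^2) / (n1+n2-2))
numerator = (14-1)*1.767^2 + (11-1)*1.271^2 = 40.589757 + 16.15441 = 56.744167
denominator = 14 + 11 - 2 = 23
s_p^2 = 56.744167 / 23 = 2.4671377
s_p = sqrt(2.4671377) = 1.5707

1.5707


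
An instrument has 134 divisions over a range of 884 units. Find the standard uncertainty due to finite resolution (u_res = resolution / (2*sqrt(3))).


resolution = range / divisions
resolution = 884 / 134 = 6.5970149
u_res = resolution / (2*sqrt(3))
u_res = 6.5970149 / 3.4641016
u_res = 1.9044

1.9044


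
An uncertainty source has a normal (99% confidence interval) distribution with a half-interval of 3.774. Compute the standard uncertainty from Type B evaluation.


u_B = half_width / 2.576
u_B = 3.774 / 2.576
u_B = 1.4651

1.4651


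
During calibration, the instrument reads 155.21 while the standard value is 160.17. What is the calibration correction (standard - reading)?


Correction = standard - reading
= 160.17 - 155.21
= 4.9600

4.9600


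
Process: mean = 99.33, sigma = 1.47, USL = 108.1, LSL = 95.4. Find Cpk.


Cpu = (USL - mean) / (3*sigma) = (108.1 - 99.33) / (3*1.47) = 1.9887
Cpl = (mean - LSL) / (3*sigma) = (99.33 - 95.4) / (3*1.47) = 0.8912
Cpk = min(Cpu, Cpl) = 0.8912

0.8912


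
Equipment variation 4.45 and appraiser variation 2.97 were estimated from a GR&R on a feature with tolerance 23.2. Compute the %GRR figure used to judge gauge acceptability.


GRR = sqrt(EV^2 + AV^2) = sqrt(4.45^2 + 2.97^2) = 5.3500841
%GRR = GRR / tol * 100 = 5.3500841 / 23.2 * 100
%GRR = 23.0607

23.0607


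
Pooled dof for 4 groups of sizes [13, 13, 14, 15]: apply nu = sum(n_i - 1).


nu = sum_i (n_i - 1)
nu = ((13 - 1) + (13 - 1) + (14 - 1) + (15 - 1))
nu = 12 + 12 + 13 + 14
nu = 51

51


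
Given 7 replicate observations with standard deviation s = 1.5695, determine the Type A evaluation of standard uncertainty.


u_A = s / sqrt(n)
u_A = 1.5695 / sqrt(7)
u_A = 1.5695 / 2.6457513
u_A = 0.5932

0.5932


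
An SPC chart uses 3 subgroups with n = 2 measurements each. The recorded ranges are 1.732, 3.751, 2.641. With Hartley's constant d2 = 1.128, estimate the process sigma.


R_bar = (1.732 + 3.751 + 2.641) / 3
R_bar = 8.124 / 3 = 2.708
sigma_hat = R_bar / d2 = 2.708 / 1.128 = 2.4007

2.4007


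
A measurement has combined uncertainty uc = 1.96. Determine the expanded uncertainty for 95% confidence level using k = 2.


U = k * uc
U = 2 * 1.96
U = 3.9200

3.9200


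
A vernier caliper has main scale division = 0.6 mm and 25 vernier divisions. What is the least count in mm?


LC = MSD / n_div
= 0.6 / 25
= 0.0240

0.0240


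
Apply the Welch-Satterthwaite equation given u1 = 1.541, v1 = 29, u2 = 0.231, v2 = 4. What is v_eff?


uc = sqrt(u1^2 + u2^2) = sqrt(1.541^2 + 0.231^2) = 1.5582176
v_eff = uc^4 / (u1^4/v1 + u2^4/v2)
= 1.5582176^4 / (1.541^4/29 + 0.231^4/4)
= 5.8953884 / 0.19516391
v_eff = 30.2074

30.2074


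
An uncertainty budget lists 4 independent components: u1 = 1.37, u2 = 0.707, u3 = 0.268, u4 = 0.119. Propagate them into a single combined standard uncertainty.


uc = sqrt(1.37^2 + 0.707^2 + 0.268^2 + 0.119^2)
uc = sqrt(2.462734)
uc = 1.5693

1.5693


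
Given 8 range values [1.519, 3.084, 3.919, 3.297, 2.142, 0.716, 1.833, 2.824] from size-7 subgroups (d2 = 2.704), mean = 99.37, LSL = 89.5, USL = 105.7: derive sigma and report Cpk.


R_bar = (1.519 + 3.084 + 3.919 + 3.297 + 2.142 + 0.716 + 1.833 + 2.824) / 8 = 2.41675
sigma = R_bar / d2 = 2.41675 / 2.704 = 0.89376849
Cp = (USL - LSL)/(6*sigma) = (105.7 - 89.5)/(6*0.89376849) = 3.0209
Cpu = (105.7 - 99.37)/(3*0.89376849) = 2.3608
Cpl = (99.37 - 89.5)/(3*0.89376849) = 3.6810
Cpk = min(Cpu, Cpl) = 2.3608

2.3608


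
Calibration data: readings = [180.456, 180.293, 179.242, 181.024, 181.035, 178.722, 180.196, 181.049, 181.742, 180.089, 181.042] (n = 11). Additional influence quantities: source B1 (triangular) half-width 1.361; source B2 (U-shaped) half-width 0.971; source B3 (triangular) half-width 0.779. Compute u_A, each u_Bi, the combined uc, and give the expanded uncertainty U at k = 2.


mean = (180.456 + 180.293 + 179.242 + 181.024 + 181.035 + 178.722 + 180.196 + 181.049 + 181.742 + 180.089 + 181.042) / 11 = 180.4445455
s = sqrt(sum((x - mean)^2)/(n-1)) = 0.8783321
u_A = s / sqrt(n) = 0.8783321 / sqrt(11) = 0.26482709
u_B1 = 1.361 / sqrt(6) = 0.55562592
u_B2 = 0.971 / sqrt(2) = 0.68660068
u_B3 = 0.779 / sqrt(6) = 0.31802542
uc = sqrt(0.26482709^2 + 0.55562592^2 + 0.68660068^2 + 0.31802542^2) = 0.97540464
U = k * uc = 2 * 0.97540464
U = 1.9508

1.9508


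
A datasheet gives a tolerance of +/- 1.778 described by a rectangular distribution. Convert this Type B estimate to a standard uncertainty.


u_B = half_width / sqrt(3)
u_B = 1.778 / 1.7320508
u_B = 1.0265

1.0265


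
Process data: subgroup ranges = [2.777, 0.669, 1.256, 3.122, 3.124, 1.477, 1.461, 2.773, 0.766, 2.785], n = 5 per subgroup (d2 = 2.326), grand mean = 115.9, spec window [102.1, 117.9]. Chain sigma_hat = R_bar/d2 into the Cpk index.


R_bar = (2.777 + 0.669 + 1.256 + 3.122 + 3.124 + 1.477 + 1.461 + 2.773 + 0.766 + 2.785) / 10 = 2.021
sigma = R_bar / d2 = 2.021 / 2.326 = 0.8688736
Cp = (USL - LSL)/(6*sigma) = (117.9 - 102.1)/(6*0.8688736) = 3.0307
Cpu = (117.9 - 115.9)/(3*0.8688736) = 0.7673
Cpl = (115.9 - 102.1)/(3*0.8688736) = 5.2942
Cpk = min(Cpu, Cpl) = 0.7673

0.7673


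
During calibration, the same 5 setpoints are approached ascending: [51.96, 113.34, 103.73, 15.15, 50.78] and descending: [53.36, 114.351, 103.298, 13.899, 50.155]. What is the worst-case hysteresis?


|51.96 - 53.36| = 1.4000
|113.34 - 114.351| = 1.0110
|103.73 - 103.298| = 0.4320
|15.15 - 13.899| = 1.2510
|50.78 - 50.155| = 0.6250
hysteresis = max(diffs) = 1.4000

1.4000


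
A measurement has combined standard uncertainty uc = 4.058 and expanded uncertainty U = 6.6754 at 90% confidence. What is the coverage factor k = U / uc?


k = U / uc
k = 6.6754 / 4.058
k = 1.645

1.645


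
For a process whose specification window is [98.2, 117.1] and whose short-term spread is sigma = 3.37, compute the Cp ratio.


Cp = (USL - LSL) / (6 * sigma)
= (117.1 - 98.2) / (6 * 3.37)
= 18.9000 / 20.2200
= 0.9347

0.9347


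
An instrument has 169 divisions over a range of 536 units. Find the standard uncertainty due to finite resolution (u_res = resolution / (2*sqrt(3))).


resolution = range / divisions
resolution = 536 / 169 = 3.1715976
u_res = resolution / (2*sqrt(3))
u_res = 3.1715976 / 3.4641016
u_res = 0.9156

0.9156


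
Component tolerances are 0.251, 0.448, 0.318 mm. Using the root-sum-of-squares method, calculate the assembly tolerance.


RSS = sqrt(0.251^2 + 0.448^2 + 0.318^2)
= sqrt(0.364829)
= 0.6040

0.6040


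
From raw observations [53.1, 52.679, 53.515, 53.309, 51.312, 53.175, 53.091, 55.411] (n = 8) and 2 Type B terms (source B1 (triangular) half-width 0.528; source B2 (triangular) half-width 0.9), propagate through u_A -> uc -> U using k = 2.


mean = (53.1 + 52.679 + 53.515 + 53.309 + 51.312 + 53.175 + 53.091 + 55.411) / 8 = 53.199
s = sqrt(sum((x - mean)^2)/(n-1)) = 1.1249197
u_A = s / sqrt(n) = 1.1249197 / sqrt(8) = 0.39771917
u_B1 = 0.528 / sqrt(6) = 0.2155551
u_B2 = 0.9 / sqrt(6) = 0.36742346
uc = sqrt(0.39771917^2 + 0.2155551^2 + 0.36742346^2) = 0.5827903
U = k * uc = 2 * 0.5827903
U = 1.1656

1.1656


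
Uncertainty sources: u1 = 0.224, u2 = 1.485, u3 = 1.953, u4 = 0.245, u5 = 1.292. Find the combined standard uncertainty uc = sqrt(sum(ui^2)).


uc = sqrt(0.224^2 + 1.485^2 + 1.953^2 + 0.245^2 + 1.292^2)
uc = sqrt(7.798899)
uc = 2.7927

2.7927


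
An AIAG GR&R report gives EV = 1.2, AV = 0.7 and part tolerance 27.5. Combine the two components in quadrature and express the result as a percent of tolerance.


GRR = sqrt(EV^2 + AV^2) = sqrt(1.2^2 + 0.7^2) = 1.3892444
%GRR = GRR / tol * 100 = 1.3892444 / 27.5 * 100
%GRR = 5.0518

5.0518


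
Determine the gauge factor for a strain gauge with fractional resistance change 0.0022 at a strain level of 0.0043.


GF = (dR/R) / epsilon
= 0.0022 / 0.0043
= 0.5116

0.5116


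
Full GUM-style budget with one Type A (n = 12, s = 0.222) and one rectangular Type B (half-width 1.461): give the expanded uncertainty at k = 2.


u_A = s / sqrt(n) = 0.222 / sqrt(12) = 0.06408588
u_B = half_width / sqrt(3) = 1.461 / sqrt(3) = 0.84350874
uc = sqrt(u_A^2 + u_B^2) = sqrt(0.06408588^2 + 0.84350874^2) = 0.84593971
U = k * uc = 2 * 0.84593971
U = 1.6919

1.6919


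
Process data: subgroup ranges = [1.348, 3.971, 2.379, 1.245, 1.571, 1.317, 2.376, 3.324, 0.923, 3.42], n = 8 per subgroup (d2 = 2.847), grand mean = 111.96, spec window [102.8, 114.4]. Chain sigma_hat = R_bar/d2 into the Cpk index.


R_bar = (1.348 + 3.971 + 2.379 + 1.245 + 1.571 + 1.317 + 2.376 + 3.324 + 0.923 + 3.42) / 10 = 2.1874
sigma = R_bar / d2 = 2.1874 / 2.847 = 0.76831753
Cp = (USL - LSL)/(6*sigma) = (114.4 - 102.8)/(6*0.76831753) = 2.5163
Cpu = (114.4 - 111.96)/(3*0.76831753) = 1.0586
Cpl = (111.96 - 102.8)/(3*0.76831753) = 3.9741
Cpk = min(Cpu, Cpl) = 1.0586

1.0586


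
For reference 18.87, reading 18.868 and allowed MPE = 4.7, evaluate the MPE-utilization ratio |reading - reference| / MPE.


e = indication - reference = 18.868 - 18.87 = -0.0020
|e| = 0.0020
ratio = |e| / MPE = 0.0020 / 4.7
ratio = 4.2553e-04

4.2553e-04


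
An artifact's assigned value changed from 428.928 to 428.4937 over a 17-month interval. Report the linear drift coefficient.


rate = (v2 - v1) / months
= (428.4937 - 428.928) / 17
= -0.4343 / 17
= -0.0255

-0.0255
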